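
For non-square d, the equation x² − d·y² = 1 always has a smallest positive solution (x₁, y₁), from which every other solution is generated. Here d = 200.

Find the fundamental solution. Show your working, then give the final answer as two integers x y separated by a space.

[14; 7,28] for √200; ℓ=2 ⇒ convergent index 1
i=0: a=14 ⇒ p=14, q=1
i=1: a=7 ⇒ p=99, q=7
fundamental: x₁=99, y₁=7  (since 9801 − 200·49 = 1)

99 7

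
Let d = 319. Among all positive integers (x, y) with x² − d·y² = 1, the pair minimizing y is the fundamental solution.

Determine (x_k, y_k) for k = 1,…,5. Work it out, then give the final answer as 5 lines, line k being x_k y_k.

12901780 722361
332911854336799 18639485405160
8590311008090840302660 480965080021169647239
221660605515932150288251132801 12410611300231033623224965680
5719632734066677605580897309458268900 320237953322189008993822774252173561

d=319: √d = [17; 1,6,5,1,4,…,6,1,34] (ℓ=14, even), read p_13/q_13
i=0: a=17 ⇒ p=17, q=1
i=1: a=1 ⇒ p=18, q=1
…
i=4: a=1 ⇒ p=768, q=43
i=5: a=4 ⇒ p=3715, q=208
…
i=7: a=1 ⇒ p=15628, q=875
i=8: a=3 ⇒ p=58797, q=3292
…
i=11: a=5 ⇒ p=1798881, q=100718
i=12: a=6 ⇒ p=11102899, q=621643
i=13: a=1 ⇒ p=12901780, q=722361
fundamental: x₁=12901780, y₁=722361  (since 166455927168400 − 319·521805414321 = 1)
(x_2, y_2) = (12901780·12901780 + 319·722361·722361, 12901780·722361 + 722361·12901780) = (332911854336799, 18639485405160)
(x_3, y_3) = (12901780·332911854336799 + 319·722361·18639485405160, 12901780·18639485405160 + 722361·332911854336799) = (8590311008090840302660, 480965080021169647239)
(x_4, y_4) = (12901780·8590311008090840302660 + 319·722361·480965080021169647239, 12901780·480965080021169647239 + 722361·8590311008090840302660) = (221660605515932150288251132801, 12410611300231033623224965680)
(x_5, y_5) = (12901780·221660605515932150288251132801 + 319·722361·12410611300231033623224965680, 12901780·12410611300231033623224965680 + 722361·221660605515932150288251132801) = (5719632734066677605580897309458268900, 320237953322189008993822774252173561)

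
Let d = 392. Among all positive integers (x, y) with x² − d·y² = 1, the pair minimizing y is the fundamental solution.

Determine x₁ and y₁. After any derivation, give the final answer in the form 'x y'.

99 5

√392 = [19; 1,3,1,38, …], period ℓ=4 (even) → k=3
i=0: a=19 ⇒ p=19, q=1
i=1: a=1 ⇒ p=20, q=1
i=2: a=3 ⇒ p=79, q=4
i=3: a=1 ⇒ p=99, q=5
fundamental: x₁=99, y₁=5  (since 9801 − 392·25 = 1)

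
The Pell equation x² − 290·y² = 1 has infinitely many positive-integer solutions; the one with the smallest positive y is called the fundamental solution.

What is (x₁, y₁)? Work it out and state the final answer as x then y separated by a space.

579 34

d=290: √d = [17; 34] (ℓ=1, odd), read p_1/q_1
a_0=17:  p_0=17·1+0=17,  q_0=17·0+1=1
a_1=34:  p_1=34·17+1=579,  q_1=34·1+0=34
fundamental: x₁=579, y₁=34  (since 335241 − 290·1156 = 1)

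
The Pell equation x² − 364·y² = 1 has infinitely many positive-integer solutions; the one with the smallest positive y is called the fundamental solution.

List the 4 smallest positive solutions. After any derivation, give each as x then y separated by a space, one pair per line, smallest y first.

4954951 259710
49103078824801 2573700648420
486606699052048124551 25505121203178395130
4822224700149240710505379201 252753251621617410554928840

√364 = [19; 12,1,2,3,1,8,1,3,2,1,12,38, …], period ℓ=12 (even) → k=11
i=0: a=19 ⇒ p=19, q=1
i=1: a=12 ⇒ p=229, q=12
i=2: a=1 ⇒ p=248, q=13
…
i=5: a=1 ⇒ p=3148, q=165
…
i=7: a=1 ⇒ p=30755, q=1612
i=8: a=3 ⇒ p=119872, q=6283
i=9: a=2 ⇒ p=270499, q=14178
i=10: a=1 ⇒ p=390371, q=20461
i=11: a=12 ⇒ p=4954951, q=259710
(x₁, y₁) = (4954951, 259710);  4954951² − 364·259710² = 1 ✓
(x_2, y_2) = (4954951·4954951 + 364·259710·259710, 4954951·259710 + 259710·4954951) = (49103078824801, 2573700648420)
(x_3, y_3) = (4954951·49103078824801 + 364·259710·2573700648420, 4954951·2573700648420 + 259710·49103078824801) = (486606699052048124551, 25505121203178395130)
(x_4, y_4) = (4954951·486606699052048124551 + 364·259710·25505121203178395130, 4954951·25505121203178395130 + 259710·486606699052048124551) = (4822224700149240710505379201, 252753251621617410554928840)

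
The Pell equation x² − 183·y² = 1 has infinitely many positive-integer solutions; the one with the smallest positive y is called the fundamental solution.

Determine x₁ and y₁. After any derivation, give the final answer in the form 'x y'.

√183 = [13; 1,1,8,1,1,26, …], period ℓ=6 (even) → k=5
i=0: a=13 ⇒ p=13, q=1
i=1: a=1 ⇒ p=14, q=1
…
i=3: a=8 ⇒ p=230, q=17
i=4: a=1 ⇒ p=257, q=19
i=5: a=1 ⇒ p=487, q=36
→ (487, 36).  Check: 487²=237169, 183·36²=237168, difference 1.

487 36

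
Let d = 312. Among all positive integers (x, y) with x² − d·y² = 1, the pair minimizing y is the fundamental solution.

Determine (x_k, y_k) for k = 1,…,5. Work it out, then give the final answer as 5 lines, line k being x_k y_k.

d=312: √d = [17; 1,1,1,34] (ℓ=4, even), read p_3/q_3
i=0: a=17 ⇒ p=17, q=1
…
i=2: a=1 ⇒ p=35, q=2
i=3: a=1 ⇒ p=53, q=3
fundamental: x₁=53, y₁=3  (since 2809 − 312·9 = 1)
(x_2, y_2) = (53·53 + 312·3·3, 53·3 + 3·53) = (5617, 318)
(x_3, y_3) = (53·5617 + 312·3·318, 53·318 + 3·5617) = (595349, 33705)
(x_4, y_4) = (53·595349 + 312·3·33705, 53·33705 + 3·595349) = (63101377, 3572412)
(x_5, y_5) = (53·63101377 + 312·3·3572412, 53·3572412 + 3·63101377) = (6688150613, 378641967)

53 3
5617 318
595349 33705
63101377 3572412
6688150613 378641967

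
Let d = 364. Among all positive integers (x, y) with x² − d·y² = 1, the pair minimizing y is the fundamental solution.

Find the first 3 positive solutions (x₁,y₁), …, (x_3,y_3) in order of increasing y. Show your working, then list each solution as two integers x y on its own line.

4954951 259710
49103078824801 2573700648420
486606699052048124551 25505121203178395130

d=364: √d = [19; 12,1,2,3,1,8,1,3,2,1,12,38] (ℓ=12, even), read p_11/q_11
step 0: (19, 1)  from 19·(1,0) + (0,1)
step 1: (229, 12)  from 12·(19,1) + (1,0)
step 2: (248, 13)  from 1·(229,12) + (19,1)
step 3: (725, 38)  from 2·(248,13) + (229,12)
step 4: (2423, 127)  from 3·(725,38) + (248,13)
step 5: (3148, 165)  from 1·(2423,127) + (725,38)
step 6: (27607, 1447)  from 8·(3148,165) + (2423,127)
step 7: (30755, 1612)  from 1·(27607,1447) + (3148,165)
…
step 9: (270499, 14178)  from 2·(119872,6283) + (30755,1612)
step 10: (390371, 20461)  from 1·(270499,14178) + (119872,6283)
step 11: (4954951, 259710)  from 12·(390371,20461) + (270499,14178)
→ (4954951, 259710).  Check: 4954951²=24551539412401, 364·259710²=24551539412400, difference 1.
(x_2, y_2) = (4954951·4954951 + 364·259710·259710, 4954951·259710 + 259710·4954951) = (49103078824801, 2573700648420)
(x_3, y_3) = (4954951·49103078824801 + 364·259710·2573700648420, 4954951·2573700648420 + 259710·49103078824801) = (486606699052048124551, 25505121203178395130)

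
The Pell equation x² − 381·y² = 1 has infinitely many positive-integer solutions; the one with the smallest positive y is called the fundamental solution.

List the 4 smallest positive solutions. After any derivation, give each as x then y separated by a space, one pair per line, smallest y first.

1015 52
2060449 105560
4182710455 214286748
8490900163201 435001992880

√381 = [19; 1,1,12,1,1,38, …], period ℓ=6 (even) → k=5
k=0  a_k=19  p_k/q_k = 19/1
k=1  a_k=1  p_k/q_k = 20/1
k=2  a_k=1  p_k/q_k = 39/2
…
k=4  a_k=1  p_k/q_k = 527/27
k=5  a_k=1  p_k/q_k = 1015/52
fundamental: x₁=1015, y₁=52  (since 1030225 − 381·2704 = 1)
k=2:  x_2 = 1015·1015+381·52·52 = 2060449,  y_2 = 1015·52+52·1015 = 105560
k=3:  x_3 = 1015·2060449+381·52·105560 = 4182710455,  y_3 = 1015·105560+52·2060449 = 214286748
k=4:  x_4 = 1015·4182710455+381·52·214286748 = 8490900163201,  y_4 = 1015·214286748+52·4182710455 = 435001992880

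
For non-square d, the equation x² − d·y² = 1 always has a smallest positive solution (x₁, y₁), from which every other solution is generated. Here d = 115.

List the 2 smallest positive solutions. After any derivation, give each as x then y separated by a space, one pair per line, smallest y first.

1126 105
2535751 236460

d=115: √d = [10; 1,2,1,1,1,1,1,2,1,20] (ℓ=10, even), read p_9/q_9
k=0  a_k=10  p_k/q_k = 10/1
k=1  a_k=1  p_k/q_k = 11/1
…
k=7  a_k=1  p_k/q_k = 311/29
k=8  a_k=2  p_k/q_k = 815/76
k=9  a_k=1  p_k/q_k = 1126/105
(x₁, y₁) = (1126, 105);  1126² − 115·105² = 1 ✓
(x_2, y_2) = (1126·1126 + 115·105·105, 1126·105 + 105·1126) = (2535751, 236460)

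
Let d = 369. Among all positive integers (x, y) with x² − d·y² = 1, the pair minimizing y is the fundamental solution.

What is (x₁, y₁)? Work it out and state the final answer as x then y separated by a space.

[19; 4,1,3,2,7,4,7,2,3,1,4,38] for √369; ℓ=12 ⇒ convergent index 11
i=0: a=19 ⇒ p=19, q=1
i=1: a=4 ⇒ p=77, q=4
…
i=3: a=3 ⇒ p=365, q=19
i=4: a=2 ⇒ p=826, q=43
i=5: a=7 ⇒ p=6147, q=320
…
i=7: a=7 ⇒ p=184045, q=9581
i=8: a=2 ⇒ p=393504, q=20485
…
i=10: a=1 ⇒ p=1758061, q=91521
i=11: a=4 ⇒ p=8396801, q=437120
(x₁, y₁) = (8396801, 437120);  8396801² − 369·437120² = 1 ✓

8396801 437120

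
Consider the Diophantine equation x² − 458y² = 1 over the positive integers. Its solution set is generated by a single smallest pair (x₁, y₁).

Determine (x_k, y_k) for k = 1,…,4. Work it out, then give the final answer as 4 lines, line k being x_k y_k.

[21; 2,2,42] for √458; ℓ=3 ⇒ convergent index 5
a_0=21:  p_0=21·1+0=21,  q_0=21·0+1=1
…
a_2=2:  p_2=2·43+21=107,  q_2=2·2+1=5
a_3=42:  p_3=42·107+43=4537,  q_3=42·5+2=212
a_4=2:  p_4=2·4537+107=9181,  q_4=2·212+5=429
a_5=2:  p_5=2·9181+4537=22899,  q_5=2·429+212=1070
fundamental: x₁=22899, y₁=1070  (since 524364201 − 458·1144900 = 1)
(22899+1070√458)^2 = 1048728401 + 49003860√458
(22899+1070√458)^3 = 48029663286099 + 2244278779210√458
(22899+1070√458)^4 = 2199662518128033601 + 102783479481255720√458

22899 1070
1048728401 49003860
48029663286099 2244278779210
2199662518128033601 102783479481255720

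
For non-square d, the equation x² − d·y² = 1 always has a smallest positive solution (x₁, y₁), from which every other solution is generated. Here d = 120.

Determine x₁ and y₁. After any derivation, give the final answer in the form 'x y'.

[10; 1,20] for √120; ℓ=2 ⇒ convergent index 1
a_0=10:  p_0=10·1+0=10,  q_0=10·0+1=1
a_1=1:  p_1=1·10+1=11,  q_1=1·1+0=1
fundamental: x₁=11, y₁=1  (since 121 − 120·1 = 1)

11 1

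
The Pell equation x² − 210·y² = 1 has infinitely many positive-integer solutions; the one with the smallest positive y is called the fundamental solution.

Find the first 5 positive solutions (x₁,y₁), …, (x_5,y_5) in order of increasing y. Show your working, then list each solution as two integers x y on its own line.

√210 = [14; 2,28, …], period ℓ=2 (even) → k=1
step 0: (14, 1)  from 14·(1,0) + (0,1)
step 1: (29, 2)  from 2·(14,1) + (1,0)
(x₁, y₁) = (29, 2);  29² − 210·2² = 1 ✓
(x_2, y_2) = (29·29 + 210·2·2, 29·2 + 2·29) = (1681, 116)
(x_3, y_3) = (29·1681 + 210·2·116, 29·116 + 2·1681) = (97469, 6726)
(x_4, y_4) = (29·97469 + 210·2·6726, 29·6726 + 2·97469) = (5651521, 389992)
(x_5, y_5) = (29·5651521 + 210·2·389992, 29·389992 + 2·5651521) = (327690749, 22612810)

29 2
1681 116
97469 6726
5651521 389992
327690749 22612810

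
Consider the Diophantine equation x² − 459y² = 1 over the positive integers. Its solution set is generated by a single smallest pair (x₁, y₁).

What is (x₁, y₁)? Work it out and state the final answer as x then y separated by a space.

[21; 2,2,1,4,21,4,1,2,2,42] for √459; ℓ=10 ⇒ convergent index 9
i=0: a=21 ⇒ p=21, q=1
i=1: a=2 ⇒ p=43, q=2
i=2: a=2 ⇒ p=107, q=5
i=3: a=1 ⇒ p=150, q=7
i=4: a=4 ⇒ p=707, q=33
i=5: a=21 ⇒ p=14997, q=700
i=6: a=4 ⇒ p=60695, q=2833
i=7: a=1 ⇒ p=75692, q=3533
i=8: a=2 ⇒ p=212079, q=9899
i=9: a=2 ⇒ p=499850, q=23331
fundamental: x₁=499850, y₁=23331  (since 249850022500 − 459·544335561 = 1)

499850 23331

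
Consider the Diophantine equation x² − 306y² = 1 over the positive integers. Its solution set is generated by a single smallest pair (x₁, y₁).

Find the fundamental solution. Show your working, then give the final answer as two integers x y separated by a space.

√306 → a₀=17, period (2,34); ℓ=2 even so k=1
step 0: (17, 1)  from 17·(1,0) + (0,1)
step 1: (35, 2)  from 2·(17,1) + (1,0)
(x₁, y₁) = (35, 2);  35² − 306·2² = 1 ✓

35 2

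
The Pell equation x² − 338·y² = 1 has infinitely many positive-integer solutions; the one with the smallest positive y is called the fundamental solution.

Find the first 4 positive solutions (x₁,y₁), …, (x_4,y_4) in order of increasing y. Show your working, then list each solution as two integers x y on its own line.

114243 6214
26102926097 1419812004
5964153172084899 324407165539730
1362725501650887306817 74122495624090936776

√338 → a₀=18, period (2,1,1,2,36); ℓ=5 odd so k=9
i=0: a=18 ⇒ p=18, q=1
…
i=7: a=1 ⇒ p=26327, q=1432
i=8: a=1 ⇒ p=43958, q=2391
i=9: a=2 ⇒ p=114243, q=6214
(x₁, y₁) = (114243, 6214);  114243² − 338·6214² = 1 ✓
(114243+6214√338)^2 = 26102926097 + 1419812004√338
(114243+6214√338)^3 = 5964153172084899 + 324407165539730√338
(114243+6214√338)^4 = 1362725501650887306817 + 74122495624090936776√338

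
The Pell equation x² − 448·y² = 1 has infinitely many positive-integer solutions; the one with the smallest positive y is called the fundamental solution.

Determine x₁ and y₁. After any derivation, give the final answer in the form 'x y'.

√448 = [21; 6,42, …], period ℓ=2 (even) → k=1
step 0: (21, 1)  from 21·(1,0) + (0,1)
step 1: (127, 6)  from 6·(21,1) + (1,0)
→ (127, 6).  Check: 127²=16129, 448·6²=16128, difference 1.

127 6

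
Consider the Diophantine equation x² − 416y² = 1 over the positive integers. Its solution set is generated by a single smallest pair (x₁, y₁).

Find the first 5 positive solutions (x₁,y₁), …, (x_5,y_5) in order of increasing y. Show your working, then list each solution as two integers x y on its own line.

5201 255
54100801 2652510
562756526801 27591408765
5853793337683201 287005831321020
60891157735824130001 2985434629809841275

d=416: √d = [20; 2,1,1,9,1,1,2,40] (ℓ=8, even), read p_7/q_7
k=0  a_k=20  p_k/q_k = 20/1
…
k=4  a_k=9  p_k/q_k = 979/48
k=5  a_k=1  p_k/q_k = 1081/53
k=6  a_k=1  p_k/q_k = 2060/101
k=7  a_k=2  p_k/q_k = 5201/255
fundamental: x₁=5201, y₁=255  (since 27050401 − 416·65025 = 1)
k=2:  x_2 = 5201·5201+416·255·255 = 54100801,  y_2 = 5201·255+255·5201 = 2652510
k=3:  x_3 = 5201·54100801+416·255·2652510 = 562756526801,  y_3 = 5201·2652510+255·54100801 = 27591408765
k=4:  x_4 = 5201·562756526801+416·255·27591408765 = 5853793337683201,  y_4 = 5201·27591408765+255·562756526801 = 287005831321020
k=5:  x_5 = 5201·5853793337683201+416·255·287005831321020 = 60891157735824130001,  y_5 = 5201·287005831321020+255·5853793337683201 = 2985434629809841275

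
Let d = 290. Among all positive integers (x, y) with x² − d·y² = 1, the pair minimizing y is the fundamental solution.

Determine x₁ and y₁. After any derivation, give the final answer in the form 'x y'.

[17; 34] for √290; ℓ=1 ⇒ convergent index 1
k=0  a_k=17  p_k/q_k = 17/1
k=1  a_k=34  p_k/q_k = 579/34
(x₁, y₁) = (579, 34);  579² − 290·34² = 1 ✓

579 34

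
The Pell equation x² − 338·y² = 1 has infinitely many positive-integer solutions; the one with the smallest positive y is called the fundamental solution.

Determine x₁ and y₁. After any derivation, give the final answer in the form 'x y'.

√338 → a₀=18, period (2,1,1,2,36); ℓ=5 odd so k=9
a_0=18:  p_0=18·1+0=18,  q_0=18·0+1=1
a_1=2:  p_1=2·18+1=37,  q_1=2·1+0=2
…
a_4=2:  p_4=2·92+55=239,  q_4=2·5+3=13
…
a_6=2:  p_6=2·8696+239=17631,  q_6=2·473+13=959
…
a_8=1:  p_8=1·26327+17631=43958,  q_8=1·1432+959=2391
a_9=2:  p_9=2·43958+26327=114243,  q_9=2·2391+1432=6214
→ (114243, 6214).  Check: 114243²=13051463049, 338·6214²=13051463048, difference 1.

114243 6214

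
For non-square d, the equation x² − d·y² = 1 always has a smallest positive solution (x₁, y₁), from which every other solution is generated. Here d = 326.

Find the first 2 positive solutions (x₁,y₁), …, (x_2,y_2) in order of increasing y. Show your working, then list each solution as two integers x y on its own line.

√326 = [18; 18,36, …], period ℓ=2 (even) → k=1
k=0  a_k=18  p_k/q_k = 18/1
k=1  a_k=18  p_k/q_k = 325/18
→ (325, 18).  Check: 325²=105625, 326·18²=105624, difference 1.
(x_2, y_2) = (325·325 + 326·18·18, 325·18 + 18·325) = (211249, 11700)

325 18
211249 11700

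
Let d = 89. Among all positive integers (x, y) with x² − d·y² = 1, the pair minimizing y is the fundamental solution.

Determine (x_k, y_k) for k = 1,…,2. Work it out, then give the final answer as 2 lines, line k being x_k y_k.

500001 53000
500002000001 53000106000

√89 → a₀=9, period (2,3,3,2,18); ℓ=5 odd so k=9
step 0: (9, 1)  from 9·(1,0) + (0,1)
…
step 2: (66, 7)  from 3·(19,2) + (9,1)
step 3: (217, 23)  from 3·(66,7) + (19,2)
step 4: (500, 53)  from 2·(217,23) + (66,7)
…
step 6: (18934, 2007)  from 2·(9217,977) + (500,53)
…
step 8: (216991, 23001)  from 3·(66019,6998) + (18934,2007)
step 9: (500001, 53000)  from 2·(216991,23001) + (66019,6998)
fundamental: x₁=500001, y₁=53000  (since 250001000001 − 89·2809000000 = 1)
(x_2, y_2) = (500001·500001 + 89·53000·53000, 500001·53000 + 53000·500001) = (500002000001, 53000106000)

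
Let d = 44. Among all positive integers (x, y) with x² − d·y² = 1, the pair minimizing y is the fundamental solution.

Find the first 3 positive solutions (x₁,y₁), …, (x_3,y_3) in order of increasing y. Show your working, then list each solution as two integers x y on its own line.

d=44: √d = [6; 1,1,1,2,1,1,1,12] (ℓ=8, even), read p_7/q_7
step 0: (6, 1)  from 6·(1,0) + (0,1)
step 1: (7, 1)  from 1·(6,1) + (1,0)
…
step 3: (20, 3)  from 1·(13,2) + (7,1)
…
step 5: (73, 11)  from 1·(53,8) + (20,3)
step 6: (126, 19)  from 1·(73,11) + (53,8)
step 7: (199, 30)  from 1·(126,19) + (73,11)
fundamental: x₁=199, y₁=30  (since 39601 − 44·900 = 1)
(199+30√44)^2 = 79201 + 11940√44
(199+30√44)^3 = 31521799 + 4752090√44

199 30
79201 11940
31521799 4752090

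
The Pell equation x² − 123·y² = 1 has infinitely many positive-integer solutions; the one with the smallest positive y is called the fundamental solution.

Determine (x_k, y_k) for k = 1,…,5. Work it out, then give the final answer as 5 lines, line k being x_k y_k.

√123 → a₀=11, period (11,22); ℓ=2 even so k=1
step 0: (11, 1)  from 11·(1,0) + (0,1)
step 1: (122, 11)  from 11·(11,1) + (1,0)
fundamental: x₁=122, y₁=11  (since 14884 − 123·121 = 1)
n=2: (122,11)∘(122,11) = (122·122+123·11·11, 122·11+11·122) = (29767,2684)
n=3: (29767,2684)∘(122,11) = (122·29767+123·11·2684, 122·2684+11·29767) = (7263026,654885)
n=4: (7263026,654885)∘(122,11) = (122·7263026+123·11·654885, 122·654885+11·7263026) = (1772148577,159789256)
n=5: (1772148577,159789256)∘(122,11) = (122·1772148577+123·11·159789256, 122·159789256+11·1772148577) = (432396989762,38987923579)

122 11
29767 2684
7263026 654885
1772148577 159789256
432396989762 38987923579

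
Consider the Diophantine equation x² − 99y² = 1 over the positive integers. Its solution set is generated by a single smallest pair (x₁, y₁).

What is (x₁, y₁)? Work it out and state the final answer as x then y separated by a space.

d=99: √d = [9; 1,18] (ℓ=2, even), read p_1/q_1
i=0: a=9 ⇒ p=9, q=1
i=1: a=1 ⇒ p=10, q=1
fundamental: x₁=10, y₁=1  (since 100 − 99·1 = 1)

10 1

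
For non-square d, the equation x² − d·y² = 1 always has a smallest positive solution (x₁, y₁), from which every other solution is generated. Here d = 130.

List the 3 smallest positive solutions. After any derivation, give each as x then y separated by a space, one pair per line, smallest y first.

6499 570
84474001 7408860
1097993058499 96300361710

√130 = [11; 2,2,22, …], period ℓ=3 (odd) → k=5
step 0: (11, 1)  from 11·(1,0) + (0,1)
step 1: (23, 2)  from 2·(11,1) + (1,0)
step 2: (57, 5)  from 2·(23,2) + (11,1)
step 3: (1277, 112)  from 22·(57,5) + (23,2)
step 4: (2611, 229)  from 2·(1277,112) + (57,5)
step 5: (6499, 570)  from 2·(2611,229) + (1277,112)
→ (6499, 570).  Check: 6499²=42237001, 130·570²=42237000, difference 1.
k=2:  x_2 = 6499·6499+130·570·570 = 84474001,  y_2 = 6499·570+570·6499 = 7408860
k=3:  x_3 = 6499·84474001+130·570·7408860 = 1097993058499,  y_3 = 6499·7408860+570·84474001 = 96300361710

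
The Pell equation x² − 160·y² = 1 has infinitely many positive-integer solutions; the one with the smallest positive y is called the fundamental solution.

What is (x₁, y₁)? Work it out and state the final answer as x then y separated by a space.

√160 → a₀=12, period (1,1,1,5,1,1,1,24); ℓ=8 even so k=7
a_0=12:  p_0=12·1+0=12,  q_0=12·0+1=1
…
a_6=1:  p_6=1·253+215=468,  q_6=1·20+17=37
a_7=1:  p_7=1·468+253=721,  q_7=1·37+20=57
fundamental: x₁=721, y₁=57  (since 519841 − 160·3249 = 1)

721 57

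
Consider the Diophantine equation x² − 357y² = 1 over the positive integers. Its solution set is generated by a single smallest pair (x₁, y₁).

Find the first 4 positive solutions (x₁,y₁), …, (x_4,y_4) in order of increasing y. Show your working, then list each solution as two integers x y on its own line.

√357 = [18; 1,8,2,8,1,36, …], period ℓ=6 (even) → k=5
i=0: a=18 ⇒ p=18, q=1
…
i=2: a=8 ⇒ p=170, q=9
i=3: a=2 ⇒ p=359, q=19
i=4: a=8 ⇒ p=3042, q=161
i=5: a=1 ⇒ p=3401, q=180
(x₁, y₁) = (3401, 180);  3401² − 357·180² = 1 ✓
k=2:  x_2 = 3401·3401+357·180·180 = 23133601,  y_2 = 3401·180+180·3401 = 1224360
k=3:  x_3 = 3401·23133601+357·180·1224360 = 157354750601,  y_3 = 3401·1224360+180·23133601 = 8328096540
k=4:  x_4 = 3401·157354750601+357·180·8328096540 = 1070326990454401,  y_4 = 3401·8328096540+180·157354750601 = 56647711440720

3401 180
23133601 1224360
157354750601 8328096540
1070326990454401 56647711440720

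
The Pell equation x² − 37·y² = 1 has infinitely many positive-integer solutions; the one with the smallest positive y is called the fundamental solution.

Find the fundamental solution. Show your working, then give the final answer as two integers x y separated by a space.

73 12

√37 = [6; 12, …], period ℓ=1 (odd) → k=1
step 0: (6, 1)  from 6·(1,0) + (0,1)
step 1: (73, 12)  from 12·(6,1) + (1,0)
(x₁, y₁) = (73, 12);  73² − 37·12² = 1 ✓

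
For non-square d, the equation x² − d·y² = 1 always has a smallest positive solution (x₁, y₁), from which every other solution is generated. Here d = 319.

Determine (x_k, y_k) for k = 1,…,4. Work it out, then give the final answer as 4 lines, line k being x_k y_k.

12901780 722361
332911854336799 18639485405160
8590311008090840302660 480965080021169647239
221660605515932150288251132801 12410611300231033623224965680

√319 → a₀=17, period (1,6,5,1,4,…,6,1,34); ℓ=14 even so k=13
step 0: (17, 1)  from 17·(1,0) + (0,1)
step 1: (18, 1)  from 1·(17,1) + (1,0)
step 2: (125, 7)  from 6·(18,1) + (17,1)
…
step 5: (3715, 208)  from 4·(768,43) + (643,36)
step 6: (11913, 667)  from 3·(3715,208) + (768,43)
…
step 8: (58797, 3292)  from 3·(15628,875) + (11913,667)
step 9: (250816, 14043)  from 4·(58797,3292) + (15628,875)
…
step 11: (1798881, 100718)  from 5·(309613,17335) + (250816,14043)
step 12: (11102899, 621643)  from 6·(1798881,100718) + (309613,17335)
step 13: (12901780, 722361)  from 1·(11102899,621643) + (1798881,100718)
(x₁, y₁) = (12901780, 722361);  12901780² − 319·722361² = 1 ✓
n=2: (12901780,722361)∘(12901780,722361) = (12901780·12901780+319·722361·722361, 12901780·722361+722361·12901780) = (332911854336799,18639485405160)
n=3: (332911854336799,18639485405160)∘(12901780,722361) = (12901780·332911854336799+319·722361·18639485405160, 12901780·18639485405160+722361·332911854336799) = (8590311008090840302660,480965080021169647239)
n=4: (8590311008090840302660,480965080021169647239)∘(12901780,722361) = (12901780·8590311008090840302660+319·722361·480965080021169647239, 12901780·480965080021169647239+722361·8590311008090840302660) = (221660605515932150288251132801,12410611300231033623224965680)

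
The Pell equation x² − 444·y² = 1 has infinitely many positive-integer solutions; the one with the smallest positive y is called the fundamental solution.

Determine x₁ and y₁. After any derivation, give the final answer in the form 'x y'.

295 14

√444 → a₀=21, period (14,42); ℓ=2 even so k=1
a_0=21:  p_0=21·1+0=21,  q_0=21·0+1=1
a_1=14:  p_1=14·21+1=295,  q_1=14·1+0=14
→ (295, 14).  Check: 295²=87025, 444·14²=87024, difference 1.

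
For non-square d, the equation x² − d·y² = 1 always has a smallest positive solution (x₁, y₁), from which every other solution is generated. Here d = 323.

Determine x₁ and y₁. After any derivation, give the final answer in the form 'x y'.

[17; 1,34] for √323; ℓ=2 ⇒ convergent index 1
i=0: a=17 ⇒ p=17, q=1
i=1: a=1 ⇒ p=18, q=1
(x₁, y₁) = (18, 1);  18² − 323·1² = 1 ✓

18 1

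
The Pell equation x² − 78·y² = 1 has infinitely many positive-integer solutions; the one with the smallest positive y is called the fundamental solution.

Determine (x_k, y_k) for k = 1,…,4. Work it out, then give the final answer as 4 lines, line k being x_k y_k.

53 6
5617 636
595349 67410
63101377 7144824

√78 → a₀=8, period (1,4,1,16); ℓ=4 even so k=3
a_0=8:  p_0=8·1+0=8,  q_0=8·0+1=1
…
a_2=4:  p_2=4·9+8=44,  q_2=4·1+1=5
a_3=1:  p_3=1·44+9=53,  q_3=1·5+1=6
(x₁, y₁) = (53, 6);  53² − 78·6² = 1 ✓
(53+6√78)^2 = 5617 + 636√78
(53+6√78)^3 = 595349 + 67410√78
(53+6√78)^4 = 63101377 + 7144824√78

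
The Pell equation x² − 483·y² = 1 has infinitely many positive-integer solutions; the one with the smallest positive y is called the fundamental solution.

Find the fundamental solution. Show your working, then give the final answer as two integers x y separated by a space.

22 1

[21; 1,42] for √483; ℓ=2 ⇒ convergent index 1
a_0=21:  p_0=21·1+0=21,  q_0=21·0+1=1
a_1=1:  p_1=1·21+1=22,  q_1=1·1+0=1
(x₁, y₁) = (22, 1);  22² − 483·1² = 1 ✓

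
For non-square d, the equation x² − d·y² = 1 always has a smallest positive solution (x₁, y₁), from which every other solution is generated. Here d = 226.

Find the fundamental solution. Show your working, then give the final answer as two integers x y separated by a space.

√226 = [15; 30, …], period ℓ=1 (odd) → k=1
i=0: a=15 ⇒ p=15, q=1
i=1: a=30 ⇒ p=451, q=30
fundamental: x₁=451, y₁=30  (since 203401 − 226·900 = 1)

451 30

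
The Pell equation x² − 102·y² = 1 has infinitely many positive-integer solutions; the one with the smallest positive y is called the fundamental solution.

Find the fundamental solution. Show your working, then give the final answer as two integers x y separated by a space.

d=102: √d = [10; 10,20] (ℓ=2, even), read p_1/q_1
k=0  a_k=10  p_k/q_k = 10/1
k=1  a_k=10  p_k/q_k = 101/10
fundamental: x₁=101, y₁=10  (since 10201 − 102·100 = 1)

101 10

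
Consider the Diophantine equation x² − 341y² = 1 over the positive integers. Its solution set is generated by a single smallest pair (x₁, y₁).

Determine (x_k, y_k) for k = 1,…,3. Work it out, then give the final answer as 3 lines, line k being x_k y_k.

√341 = [18; 2,6,1,8,2,…,6,2,36, …], period ℓ=14 (even) → k=13
i=0: a=18 ⇒ p=18, q=1
…
i=2: a=6 ⇒ p=240, q=13
i=3: a=1 ⇒ p=277, q=15
i=4: a=8 ⇒ p=2456, q=133
…
i=8: a=1 ⇒ p=28124, q=1523
…
i=10: a=8 ⇒ p=641940, q=34763
…
i=12: a=6 ⇒ p=4953942, q=268271
i=13: a=2 ⇒ p=10626551, q=575460
fundamental: x₁=10626551, y₁=575460  (since 112923586155601 − 341·331154211600 = 1)
n=2: (10626551,575460)∘(10626551,575460) = (10626551·10626551+341·575460·575460, 10626551·575460+575460·10626551) = (225847172311201,12230310076920)
n=3: (225847172311201,12230310076920)∘(10626551,575460) = (10626551·225847172311201+341·575460·12230310076920, 10626551·12230310076920+575460·225847172311201) = (4799952989541519968951,259932027556408030380)

10626551 575460
225847172311201 12230310076920
4799952989541519968951 259932027556408030380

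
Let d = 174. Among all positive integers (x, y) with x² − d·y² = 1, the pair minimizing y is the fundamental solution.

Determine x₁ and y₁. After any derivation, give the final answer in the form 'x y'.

[13; 5,4,5,26] for √174; ℓ=4 ⇒ convergent index 3
i=0: a=13 ⇒ p=13, q=1
…
i=2: a=4 ⇒ p=277, q=21
i=3: a=5 ⇒ p=1451, q=110
fundamental: x₁=1451, y₁=110  (since 2105401 − 174·12100 = 1)

1451 110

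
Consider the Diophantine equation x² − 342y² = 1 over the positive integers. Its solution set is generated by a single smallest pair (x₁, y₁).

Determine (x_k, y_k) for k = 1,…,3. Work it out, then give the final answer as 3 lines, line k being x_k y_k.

37 2
2737 148
202501 10950

√342 → a₀=18, period (2,36); ℓ=2 even so k=1
a_0=18:  p_0=18·1+0=18,  q_0=18·0+1=1
a_1=2:  p_1=2·18+1=37,  q_1=2·1+0=2
fundamental: x₁=37, y₁=2  (since 1369 − 342·4 = 1)
(37+2√342)^2 = 2737 + 148√342
(37+2√342)^3 = 202501 + 10950√342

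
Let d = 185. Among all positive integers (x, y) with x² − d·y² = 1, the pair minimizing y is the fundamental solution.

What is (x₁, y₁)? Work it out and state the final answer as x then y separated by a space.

√185 = [13; 1,1,1,1,26, …], period ℓ=5 (odd) → k=9
i=0: a=13 ⇒ p=13, q=1
i=1: a=1 ⇒ p=14, q=1
i=2: a=1 ⇒ p=27, q=2
i=3: a=1 ⇒ p=41, q=3
i=4: a=1 ⇒ p=68, q=5
i=5: a=26 ⇒ p=1809, q=133
…
i=8: a=1 ⇒ p=5563, q=409
i=9: a=1 ⇒ p=9249, q=680
→ (9249, 680).  Check: 9249²=85544001, 185·680²=85544000, difference 1.

9249 680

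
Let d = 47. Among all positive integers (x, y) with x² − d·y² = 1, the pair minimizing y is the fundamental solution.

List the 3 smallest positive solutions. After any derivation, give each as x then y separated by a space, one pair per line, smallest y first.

d=47: √d = [6; 1,5,1,12] (ℓ=4, even), read p_3/q_3
i=0: a=6 ⇒ p=6, q=1
i=1: a=1 ⇒ p=7, q=1
i=2: a=5 ⇒ p=41, q=6
i=3: a=1 ⇒ p=48, q=7
(x₁, y₁) = (48, 7);  48² − 47·7² = 1 ✓
n=2: (48,7)∘(48,7) = (48·48+47·7·7, 48·7+7·48) = (4607,672)
n=3: (4607,672)∘(48,7) = (48·4607+47·7·672, 48·672+7·4607) = (442224,64505)

48 7
4607 672
442224 64505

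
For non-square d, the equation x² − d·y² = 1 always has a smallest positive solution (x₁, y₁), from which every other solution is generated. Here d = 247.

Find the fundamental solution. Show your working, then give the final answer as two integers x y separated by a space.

√247 = [15; 1,2,1,1,9,1,9,1,1,2,1,30, …], period ℓ=12 (even) → k=11
k=0  a_k=15  p_k/q_k = 15/1
k=1  a_k=1  p_k/q_k = 16/1
…
k=10  a_k=2  p_k/q_k = 61089/3887
k=11  a_k=1  p_k/q_k = 85292/5427
fundamental: x₁=85292, y₁=5427  (since 7274725264 − 247·29452329 = 1)

85292 5427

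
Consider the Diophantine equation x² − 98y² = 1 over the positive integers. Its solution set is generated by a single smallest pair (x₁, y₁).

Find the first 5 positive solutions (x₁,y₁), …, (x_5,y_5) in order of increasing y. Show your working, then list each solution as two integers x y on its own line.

99 10
19601 1980
3880899 392030
768398401 77619960
152139002499 15368360050

√98 → a₀=9, period (1,8,1,18); ℓ=4 even so k=3
step 0: (9, 1)  from 9·(1,0) + (0,1)
step 1: (10, 1)  from 1·(9,1) + (1,0)
step 2: (89, 9)  from 8·(10,1) + (9,1)
step 3: (99, 10)  from 1·(89,9) + (10,1)
→ (99, 10).  Check: 99²=9801, 98·10²=9800, difference 1.
k=2:  x_2 = 99·99+98·10·10 = 19601,  y_2 = 99·10+10·99 = 1980
k=3:  x_3 = 99·19601+98·10·1980 = 3880899,  y_3 = 99·1980+10·19601 = 392030
k=4:  x_4 = 99·3880899+98·10·392030 = 768398401,  y_4 = 99·392030+10·3880899 = 77619960
k=5:  x_5 = 99·768398401+98·10·77619960 = 152139002499,  y_5 = 99·77619960+10·768398401 = 15368360050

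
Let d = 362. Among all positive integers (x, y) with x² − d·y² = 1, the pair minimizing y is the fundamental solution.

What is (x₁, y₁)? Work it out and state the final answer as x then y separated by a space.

723 38

[19; 38] for √362; ℓ=1 ⇒ convergent index 1
step 0: (19, 1)  from 19·(1,0) + (0,1)
step 1: (723, 38)  from 38·(19,1) + (1,0)
fundamental: x₁=723, y₁=38  (since 522729 − 362·1444 = 1)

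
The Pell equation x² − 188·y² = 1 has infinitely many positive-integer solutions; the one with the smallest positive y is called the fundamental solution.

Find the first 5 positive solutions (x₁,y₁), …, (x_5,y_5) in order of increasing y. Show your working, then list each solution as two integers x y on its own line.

√188 → a₀=13, period (1,2,2,6,2,2,1,26); ℓ=8 even so k=7
step 0: (13, 1)  from 13·(1,0) + (0,1)
step 1: (14, 1)  from 1·(13,1) + (1,0)
…
step 4: (617, 45)  from 6·(96,7) + (41,3)
step 5: (1330, 97)  from 2·(617,45) + (96,7)
step 6: (3277, 239)  from 2·(1330,97) + (617,45)
step 7: (4607, 336)  from 1·(3277,239) + (1330,97)
→ (4607, 336).  Check: 4607²=21224449, 188·336²=21224448, difference 1.
k=2:  x_2 = 4607·4607+188·336·336 = 42448897,  y_2 = 4607·336+336·4607 = 3095904
k=3:  x_3 = 4607·42448897+188·336·3095904 = 391124132351,  y_3 = 4607·3095904+336·42448897 = 28525659120
k=4:  x_4 = 4607·391124132351+188·336·28525659120 = 3603817713033217,  y_4 = 4607·28525659120+336·391124132351 = 262835420035776
k=5:  x_5 = 4607·3603817713033217+188·336·262835420035776 = 33205576016763929087,  y_5 = 4607·262835420035776+336·3603817713033217 = 2421765531683980944

4607 336
42448897 3095904
391124132351 28525659120
3603817713033217 262835420035776
33205576016763929087 2421765531683980944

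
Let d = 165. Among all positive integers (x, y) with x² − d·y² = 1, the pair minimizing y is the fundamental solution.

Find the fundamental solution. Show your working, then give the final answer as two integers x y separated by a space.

1079 84

d=165: √d = [12; 1,5,2,5,1,24] (ℓ=6, even), read p_5/q_5
i=0: a=12 ⇒ p=12, q=1
…
i=3: a=2 ⇒ p=167, q=13
i=4: a=5 ⇒ p=912, q=71
i=5: a=1 ⇒ p=1079, q=84
→ (1079, 84).  Check: 1079²=1164241, 165·84²=1164240, difference 1.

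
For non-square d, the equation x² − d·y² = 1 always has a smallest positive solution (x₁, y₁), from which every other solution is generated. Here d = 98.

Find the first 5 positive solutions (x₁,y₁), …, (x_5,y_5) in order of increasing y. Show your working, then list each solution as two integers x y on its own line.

[9; 1,8,1,18] for √98; ℓ=4 ⇒ convergent index 3
a_0=9:  p_0=9·1+0=9,  q_0=9·0+1=1
a_1=1:  p_1=1·9+1=10,  q_1=1·1+0=1
a_2=8:  p_2=8·10+9=89,  q_2=8·1+1=9
a_3=1:  p_3=1·89+10=99,  q_3=1·9+1=10
fundamental: x₁=99, y₁=10  (since 9801 − 98·100 = 1)
(99+10√98)^2 = 19601 + 1980√98
(99+10√98)^3 = 3880899 + 392030√98
(99+10√98)^4 = 768398401 + 77619960√98
(99+10√98)^5 = 152139002499 + 15368360050√98

99 10
19601 1980
3880899 392030
768398401 77619960
152139002499 15368360050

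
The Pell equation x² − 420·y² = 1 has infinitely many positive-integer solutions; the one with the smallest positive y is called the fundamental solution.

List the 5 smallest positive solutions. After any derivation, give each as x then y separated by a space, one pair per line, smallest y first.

√420 = [20; 2,40, …], period ℓ=2 (even) → k=1
k=0  a_k=20  p_k/q_k = 20/1
k=1  a_k=2  p_k/q_k = 41/2
→ (41, 2).  Check: 41²=1681, 420·2²=1680, difference 1.
k=2:  x_2 = 41·41+420·2·2 = 3361,  y_2 = 41·2+2·41 = 164
k=3:  x_3 = 41·3361+420·2·164 = 275561,  y_3 = 41·164+2·3361 = 13446
k=4:  x_4 = 41·275561+420·2·13446 = 22592641,  y_4 = 41·13446+2·275561 = 1102408
k=5:  x_5 = 41·22592641+420·2·1102408 = 1852321001,  y_5 = 41·1102408+2·22592641 = 90384010

41 2
3361 164
275561 13446
22592641 1102408
1852321001 90384010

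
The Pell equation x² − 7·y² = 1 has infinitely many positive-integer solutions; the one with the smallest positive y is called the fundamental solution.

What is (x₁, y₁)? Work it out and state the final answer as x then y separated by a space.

8 3

√7 → a₀=2, period (1,1,1,4); ℓ=4 even so k=3
step 0: (2, 1)  from 2·(1,0) + (0,1)
step 1: (3, 1)  from 1·(2,1) + (1,0)
step 2: (5, 2)  from 1·(3,1) + (2,1)
step 3: (8, 3)  from 1·(5,2) + (3,1)
fundamental: x₁=8, y₁=3  (since 64 − 7·9 = 1)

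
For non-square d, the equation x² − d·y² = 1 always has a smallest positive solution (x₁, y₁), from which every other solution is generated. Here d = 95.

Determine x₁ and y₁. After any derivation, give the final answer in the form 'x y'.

d=95: √d = [9; 1,2,1,18] (ℓ=4, even), read p_3/q_3
step 0: (9, 1)  from 9·(1,0) + (0,1)
…
step 2: (29, 3)  from 2·(10,1) + (9,1)
step 3: (39, 4)  from 1·(29,3) + (10,1)
(x₁, y₁) = (39, 4);  39² − 95·4² = 1 ✓

39 4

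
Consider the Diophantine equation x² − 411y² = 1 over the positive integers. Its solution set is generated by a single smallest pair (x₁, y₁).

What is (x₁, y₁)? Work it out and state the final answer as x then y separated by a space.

√411 → a₀=20, period (3,1,1,1,19,1,1,1,3,40); ℓ=10 even so k=9
a_0=20:  p_0=20·1+0=20,  q_0=20·0+1=1
a_1=3:  p_1=3·20+1=61,  q_1=3·1+0=3
a_2=1:  p_2=1·61+20=81,  q_2=1·3+1=4
a_3=1:  p_3=1·81+61=142,  q_3=1·4+3=7
…
a_5=19:  p_5=19·223+142=4379,  q_5=19·11+7=216
a_6=1:  p_6=1·4379+223=4602,  q_6=1·216+11=227
a_7=1:  p_7=1·4602+4379=8981,  q_7=1·227+216=443
a_8=1:  p_8=1·8981+4602=13583,  q_8=1·443+227=670
a_9=3:  p_9=3·13583+8981=49730,  q_9=3·670+443=2453
fundamental: x₁=49730, y₁=2453  (since 2473072900 − 411·6017209 = 1)

49730 2453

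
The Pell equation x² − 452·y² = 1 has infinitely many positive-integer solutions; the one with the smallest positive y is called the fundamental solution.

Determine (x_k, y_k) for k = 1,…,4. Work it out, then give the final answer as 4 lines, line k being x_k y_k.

d=452: √d = [21; 3,1,5,3,10,3,5,1,3,42] (ℓ=10, even), read p_9/q_9
step 0: (21, 1)  from 21·(1,0) + (0,1)
…
step 2: (85, 4)  from 1·(64,3) + (21,1)
step 3: (489, 23)  from 5·(85,4) + (64,3)
step 4: (1552, 73)  from 3·(489,23) + (85,4)
step 5: (16009, 753)  from 10·(1552,73) + (489,23)
step 6: (49579, 2332)  from 3·(16009,753) + (1552,73)
…
step 8: (313483, 14745)  from 1·(263904,12413) + (49579,2332)
step 9: (1204353, 56648)  from 3·(313483,14745) + (263904,12413)
→ (1204353, 56648).  Check: 1204353²=1450466148609, 452·56648²=1450466148608, difference 1.
n=2: (1204353,56648)∘(1204353,56648) = (1204353·1204353+452·56648·56648, 1204353·56648+56648·1204353) = (2900932297217,136448377488)
n=3: (2900932297217,136448377488)∘(1204353,56648) = (1204353·2900932297217+452·56648·136448377488, 1204353·136448377488+56648·2900932297217) = (6987493029899166849,328664025545553880)
n=4: (6987493029899166849,328664025545553880)∘(1204353,56648) = (1204353·6987493029899166849+452·56648·328664025545553880, 1204353·328664025545553880+56648·6987493029899166849) = (16830816386073401651890177,791655010315592455701792)

1204353 56648
2900932297217 136448377488
6987493029899166849 328664025545553880
16830816386073401651890177 791655010315592455701792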